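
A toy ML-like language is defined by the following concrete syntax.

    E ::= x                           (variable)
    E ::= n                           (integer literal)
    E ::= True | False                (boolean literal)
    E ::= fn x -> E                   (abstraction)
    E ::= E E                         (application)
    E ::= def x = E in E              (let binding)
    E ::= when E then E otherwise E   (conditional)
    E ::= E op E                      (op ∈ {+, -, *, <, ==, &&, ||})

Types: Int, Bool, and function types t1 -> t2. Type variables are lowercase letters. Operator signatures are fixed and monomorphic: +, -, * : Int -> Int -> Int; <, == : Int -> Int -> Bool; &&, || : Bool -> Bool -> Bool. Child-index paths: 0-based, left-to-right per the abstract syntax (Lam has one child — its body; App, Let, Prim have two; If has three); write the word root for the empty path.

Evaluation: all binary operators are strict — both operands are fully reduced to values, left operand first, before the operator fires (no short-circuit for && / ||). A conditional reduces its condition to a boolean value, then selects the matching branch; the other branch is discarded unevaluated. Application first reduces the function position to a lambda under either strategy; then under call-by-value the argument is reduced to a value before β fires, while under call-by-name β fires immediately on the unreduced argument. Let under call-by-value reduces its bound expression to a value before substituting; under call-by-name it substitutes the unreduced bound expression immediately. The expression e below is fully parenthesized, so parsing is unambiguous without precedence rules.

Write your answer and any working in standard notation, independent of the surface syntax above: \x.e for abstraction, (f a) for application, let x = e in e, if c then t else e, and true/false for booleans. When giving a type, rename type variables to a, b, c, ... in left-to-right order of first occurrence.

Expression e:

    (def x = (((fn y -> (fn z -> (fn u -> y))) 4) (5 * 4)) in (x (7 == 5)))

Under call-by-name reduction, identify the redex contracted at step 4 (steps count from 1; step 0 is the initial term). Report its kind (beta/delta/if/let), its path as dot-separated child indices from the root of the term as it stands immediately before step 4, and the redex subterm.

Trace:
step 0: (let x = (((\y.(\z.(\u.y))) 4) (5 * 4)) in (x (7 == 5)))
step 1: [let@root] ((((\y.(\z.(\u.y))) 4) (5 * 4)) (7 == 5))
step 2: [beta@0.0] (((\z.(\u.4)) (5 * 4)) (7 == 5))
step 3: [beta@0] ((\u.4) (7 == 5))
step 4: [beta@root] 4

Answer: beta at root : ((\u.4) (7 == 5))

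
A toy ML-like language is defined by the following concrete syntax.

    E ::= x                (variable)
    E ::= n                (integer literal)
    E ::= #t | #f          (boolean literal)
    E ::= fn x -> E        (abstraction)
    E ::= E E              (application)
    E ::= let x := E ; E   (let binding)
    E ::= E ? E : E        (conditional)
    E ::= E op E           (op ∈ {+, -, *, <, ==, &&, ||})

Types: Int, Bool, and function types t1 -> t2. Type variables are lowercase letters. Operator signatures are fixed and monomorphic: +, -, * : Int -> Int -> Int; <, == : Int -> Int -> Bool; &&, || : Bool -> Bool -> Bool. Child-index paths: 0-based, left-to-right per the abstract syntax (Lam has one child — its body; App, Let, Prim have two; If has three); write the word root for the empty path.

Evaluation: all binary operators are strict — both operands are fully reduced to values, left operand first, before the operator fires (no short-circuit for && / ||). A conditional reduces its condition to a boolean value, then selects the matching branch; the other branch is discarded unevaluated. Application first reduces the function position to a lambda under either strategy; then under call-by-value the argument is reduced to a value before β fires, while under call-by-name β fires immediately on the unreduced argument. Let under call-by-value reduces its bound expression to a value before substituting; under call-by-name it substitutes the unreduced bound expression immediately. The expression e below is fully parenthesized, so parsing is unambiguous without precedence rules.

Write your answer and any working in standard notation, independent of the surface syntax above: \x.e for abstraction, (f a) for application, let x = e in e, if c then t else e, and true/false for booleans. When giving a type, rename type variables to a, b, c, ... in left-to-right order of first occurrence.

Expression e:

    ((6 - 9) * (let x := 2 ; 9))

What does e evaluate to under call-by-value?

Answer: -27

Trace:
step 0: ((6 - 9) * (let x = 2 in 9))
step 1: [delta@0] (-3 * (let x = 2 in 9))
step 2: [let@1] (-3 * 9)
step 3: [delta@root] -27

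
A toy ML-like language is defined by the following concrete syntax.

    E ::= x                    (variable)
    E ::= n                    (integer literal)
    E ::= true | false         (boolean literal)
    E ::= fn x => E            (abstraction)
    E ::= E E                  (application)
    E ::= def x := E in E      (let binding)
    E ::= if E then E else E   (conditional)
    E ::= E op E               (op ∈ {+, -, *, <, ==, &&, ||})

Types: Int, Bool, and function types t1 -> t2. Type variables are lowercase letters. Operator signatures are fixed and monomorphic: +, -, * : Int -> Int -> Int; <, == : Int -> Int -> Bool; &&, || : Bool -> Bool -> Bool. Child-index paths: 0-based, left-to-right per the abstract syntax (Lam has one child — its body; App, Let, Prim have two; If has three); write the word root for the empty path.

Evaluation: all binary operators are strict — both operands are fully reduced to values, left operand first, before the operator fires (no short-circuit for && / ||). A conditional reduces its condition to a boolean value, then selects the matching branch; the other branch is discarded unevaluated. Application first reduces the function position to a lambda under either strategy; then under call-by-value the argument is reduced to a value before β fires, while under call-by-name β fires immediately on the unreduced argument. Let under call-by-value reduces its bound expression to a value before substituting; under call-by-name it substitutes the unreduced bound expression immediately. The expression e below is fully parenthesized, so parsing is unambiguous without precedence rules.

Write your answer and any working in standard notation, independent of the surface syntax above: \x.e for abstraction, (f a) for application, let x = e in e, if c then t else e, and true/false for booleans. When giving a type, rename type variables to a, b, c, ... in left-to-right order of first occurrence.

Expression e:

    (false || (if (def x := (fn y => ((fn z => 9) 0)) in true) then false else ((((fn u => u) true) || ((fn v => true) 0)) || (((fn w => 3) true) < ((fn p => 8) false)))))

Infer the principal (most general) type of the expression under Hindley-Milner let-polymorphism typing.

Derivation:
  unify Bool ~ Bool
\z._ : b -> Int
  unify b -> Int ~ Int -> c
  unify b ~ Int
  unify Int ~ c
_ _ : Int
\y._ : a -> Int
let x : forall. a -> Int
  unify Bool ~ Bool
u : d
\u._ : d -> d
  unify d -> d ~ Bool -> e
  unify d ~ Bool
  unify Bool ~ e
_ _ : Bool
  unify Bool ~ Bool
\v._ : f -> Bool
  unify f -> Bool ~ Int -> g
  unify f ~ Int
  unify Bool ~ g
_ _ : Bool
  unify Bool ~ Bool
  unify Bool ~ Bool
\w._ : h -> Int
  unify h -> Int ~ Bool -> i
  unify h ~ Bool
  unify Int ~ i
_ _ : Int
  unify Int ~ Int
\p._ : j -> Int
  unify j -> Int ~ Bool -> k
  unify j ~ Bool
  unify Int ~ k
_ _ : Int
  unify Int ~ Int
  unify Bool ~ Bool
  unify Bool ~ Bool
  unify Bool ~ Bool

Answer: Bool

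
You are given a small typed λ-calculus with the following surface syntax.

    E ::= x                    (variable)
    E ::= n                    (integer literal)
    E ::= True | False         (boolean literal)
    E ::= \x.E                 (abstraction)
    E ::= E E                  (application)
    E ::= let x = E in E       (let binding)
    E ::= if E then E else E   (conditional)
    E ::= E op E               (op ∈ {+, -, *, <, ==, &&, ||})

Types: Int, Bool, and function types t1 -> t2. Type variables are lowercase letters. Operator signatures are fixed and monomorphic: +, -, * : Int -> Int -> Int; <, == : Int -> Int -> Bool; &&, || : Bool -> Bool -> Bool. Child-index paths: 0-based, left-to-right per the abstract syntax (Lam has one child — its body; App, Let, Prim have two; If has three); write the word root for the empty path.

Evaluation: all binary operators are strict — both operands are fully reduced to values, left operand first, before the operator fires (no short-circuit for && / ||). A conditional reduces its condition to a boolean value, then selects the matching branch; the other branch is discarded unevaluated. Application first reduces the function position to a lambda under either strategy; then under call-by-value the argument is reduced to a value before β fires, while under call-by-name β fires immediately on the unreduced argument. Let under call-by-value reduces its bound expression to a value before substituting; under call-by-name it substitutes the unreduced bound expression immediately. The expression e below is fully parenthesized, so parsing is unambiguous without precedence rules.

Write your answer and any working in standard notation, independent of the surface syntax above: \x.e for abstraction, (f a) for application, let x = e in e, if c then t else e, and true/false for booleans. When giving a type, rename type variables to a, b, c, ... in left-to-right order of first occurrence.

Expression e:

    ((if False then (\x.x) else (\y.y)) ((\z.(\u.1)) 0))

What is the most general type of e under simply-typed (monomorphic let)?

Answer: a -> Int

Working:
  unify Bool ~ Bool
x : a
\x._ : a -> a
y : b
\y._ : b -> b
  unify a -> a ~ b -> b
  unify a ~ b
  unify b ~ b
\u._ : d -> Int
\z._ : c -> d -> Int
  unify c -> d -> Int ~ Int -> e
  unify c ~ Int
  unify d -> Int ~ e
_ _ : d -> Int
  unify b -> b ~ (d -> Int) -> f
  unify b ~ d -> Int
  unify d -> Int ~ f
_ _ : d -> Int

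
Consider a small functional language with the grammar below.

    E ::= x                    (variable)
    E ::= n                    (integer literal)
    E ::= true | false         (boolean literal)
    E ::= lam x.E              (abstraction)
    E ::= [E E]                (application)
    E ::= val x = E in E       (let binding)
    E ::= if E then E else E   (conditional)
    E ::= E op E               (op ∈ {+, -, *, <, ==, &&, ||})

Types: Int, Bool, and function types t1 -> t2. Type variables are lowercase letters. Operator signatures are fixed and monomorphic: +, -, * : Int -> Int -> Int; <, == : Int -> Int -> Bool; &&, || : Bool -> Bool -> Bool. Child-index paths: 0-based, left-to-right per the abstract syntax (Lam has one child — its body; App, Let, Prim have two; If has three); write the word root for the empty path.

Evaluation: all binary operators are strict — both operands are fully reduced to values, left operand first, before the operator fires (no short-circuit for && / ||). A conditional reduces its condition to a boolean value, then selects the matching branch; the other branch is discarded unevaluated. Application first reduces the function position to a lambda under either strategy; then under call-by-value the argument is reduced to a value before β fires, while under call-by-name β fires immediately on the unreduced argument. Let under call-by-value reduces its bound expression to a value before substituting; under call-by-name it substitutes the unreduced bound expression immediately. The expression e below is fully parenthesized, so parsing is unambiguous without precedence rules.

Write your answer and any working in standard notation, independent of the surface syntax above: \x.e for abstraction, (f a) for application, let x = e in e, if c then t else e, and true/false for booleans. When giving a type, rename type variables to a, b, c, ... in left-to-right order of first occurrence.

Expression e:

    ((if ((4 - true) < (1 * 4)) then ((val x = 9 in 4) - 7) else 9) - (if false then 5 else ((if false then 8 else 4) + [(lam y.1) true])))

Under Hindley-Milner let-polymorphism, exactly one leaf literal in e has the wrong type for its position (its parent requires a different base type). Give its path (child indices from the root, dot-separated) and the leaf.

Working:
  unify Int ~ Int
  unify Bool ~ Int
  FAIL: mismatch Bool ~ Int

Answer: 0.0.0.1 : true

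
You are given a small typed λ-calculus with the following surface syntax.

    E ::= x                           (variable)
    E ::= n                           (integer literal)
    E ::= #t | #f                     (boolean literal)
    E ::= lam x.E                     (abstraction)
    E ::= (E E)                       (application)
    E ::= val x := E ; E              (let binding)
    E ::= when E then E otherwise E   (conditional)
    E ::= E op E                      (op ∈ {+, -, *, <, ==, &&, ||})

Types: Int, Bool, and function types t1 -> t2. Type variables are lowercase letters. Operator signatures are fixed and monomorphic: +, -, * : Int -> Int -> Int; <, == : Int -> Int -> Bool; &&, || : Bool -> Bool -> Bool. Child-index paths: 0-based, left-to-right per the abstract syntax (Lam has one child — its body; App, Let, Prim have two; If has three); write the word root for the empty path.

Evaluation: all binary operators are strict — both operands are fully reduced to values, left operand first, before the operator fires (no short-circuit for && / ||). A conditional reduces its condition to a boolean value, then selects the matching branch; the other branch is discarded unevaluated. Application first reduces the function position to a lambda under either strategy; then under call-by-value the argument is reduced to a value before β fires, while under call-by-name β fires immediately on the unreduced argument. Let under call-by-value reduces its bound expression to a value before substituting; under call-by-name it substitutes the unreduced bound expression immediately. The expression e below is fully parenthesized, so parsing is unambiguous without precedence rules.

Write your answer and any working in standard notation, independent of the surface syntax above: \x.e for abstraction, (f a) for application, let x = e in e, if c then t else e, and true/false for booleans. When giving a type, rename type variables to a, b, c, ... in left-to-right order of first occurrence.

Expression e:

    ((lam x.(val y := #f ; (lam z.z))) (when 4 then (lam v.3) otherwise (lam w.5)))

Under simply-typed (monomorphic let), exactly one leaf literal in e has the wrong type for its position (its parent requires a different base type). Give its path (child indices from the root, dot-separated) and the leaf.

Derivation:
let y : Bool
z : b
\z._ : b -> b
\x._ : a -> b -> b
  unify Int ~ Bool
  FAIL: mismatch Int ~ Bool

Answer: 1.0 : 4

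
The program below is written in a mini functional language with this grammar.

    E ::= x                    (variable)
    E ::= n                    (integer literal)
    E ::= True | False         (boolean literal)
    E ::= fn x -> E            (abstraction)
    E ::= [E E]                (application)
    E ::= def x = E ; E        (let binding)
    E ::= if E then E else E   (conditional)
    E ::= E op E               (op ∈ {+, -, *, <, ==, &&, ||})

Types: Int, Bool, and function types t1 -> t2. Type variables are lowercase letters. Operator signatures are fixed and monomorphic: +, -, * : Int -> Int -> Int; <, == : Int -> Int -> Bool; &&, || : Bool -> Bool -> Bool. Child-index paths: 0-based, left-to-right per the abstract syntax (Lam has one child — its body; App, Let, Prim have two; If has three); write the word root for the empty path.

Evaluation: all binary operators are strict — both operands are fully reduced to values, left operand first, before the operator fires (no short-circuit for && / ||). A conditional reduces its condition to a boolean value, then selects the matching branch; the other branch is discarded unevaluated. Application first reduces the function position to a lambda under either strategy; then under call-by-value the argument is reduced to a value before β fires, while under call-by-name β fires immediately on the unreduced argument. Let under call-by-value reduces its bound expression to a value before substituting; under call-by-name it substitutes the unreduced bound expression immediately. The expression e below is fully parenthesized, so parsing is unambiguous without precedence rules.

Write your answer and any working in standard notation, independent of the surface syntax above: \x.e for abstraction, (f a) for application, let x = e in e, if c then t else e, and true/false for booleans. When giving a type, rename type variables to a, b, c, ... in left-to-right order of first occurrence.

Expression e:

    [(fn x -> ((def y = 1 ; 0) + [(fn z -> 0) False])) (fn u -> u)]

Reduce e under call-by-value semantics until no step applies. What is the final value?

Answer: 0

Derivation:
step 0: ((\x.((let y = 1 in 0) + ((\z.0) false))) (\u.u))
step 1: [beta@root] ((let y = 1 in 0) + ((\z.0) false))
step 2: [let@0] (0 + ((\z.0) false))
step 3: [beta@1] (0 + 0)
step 4: [delta@root] 0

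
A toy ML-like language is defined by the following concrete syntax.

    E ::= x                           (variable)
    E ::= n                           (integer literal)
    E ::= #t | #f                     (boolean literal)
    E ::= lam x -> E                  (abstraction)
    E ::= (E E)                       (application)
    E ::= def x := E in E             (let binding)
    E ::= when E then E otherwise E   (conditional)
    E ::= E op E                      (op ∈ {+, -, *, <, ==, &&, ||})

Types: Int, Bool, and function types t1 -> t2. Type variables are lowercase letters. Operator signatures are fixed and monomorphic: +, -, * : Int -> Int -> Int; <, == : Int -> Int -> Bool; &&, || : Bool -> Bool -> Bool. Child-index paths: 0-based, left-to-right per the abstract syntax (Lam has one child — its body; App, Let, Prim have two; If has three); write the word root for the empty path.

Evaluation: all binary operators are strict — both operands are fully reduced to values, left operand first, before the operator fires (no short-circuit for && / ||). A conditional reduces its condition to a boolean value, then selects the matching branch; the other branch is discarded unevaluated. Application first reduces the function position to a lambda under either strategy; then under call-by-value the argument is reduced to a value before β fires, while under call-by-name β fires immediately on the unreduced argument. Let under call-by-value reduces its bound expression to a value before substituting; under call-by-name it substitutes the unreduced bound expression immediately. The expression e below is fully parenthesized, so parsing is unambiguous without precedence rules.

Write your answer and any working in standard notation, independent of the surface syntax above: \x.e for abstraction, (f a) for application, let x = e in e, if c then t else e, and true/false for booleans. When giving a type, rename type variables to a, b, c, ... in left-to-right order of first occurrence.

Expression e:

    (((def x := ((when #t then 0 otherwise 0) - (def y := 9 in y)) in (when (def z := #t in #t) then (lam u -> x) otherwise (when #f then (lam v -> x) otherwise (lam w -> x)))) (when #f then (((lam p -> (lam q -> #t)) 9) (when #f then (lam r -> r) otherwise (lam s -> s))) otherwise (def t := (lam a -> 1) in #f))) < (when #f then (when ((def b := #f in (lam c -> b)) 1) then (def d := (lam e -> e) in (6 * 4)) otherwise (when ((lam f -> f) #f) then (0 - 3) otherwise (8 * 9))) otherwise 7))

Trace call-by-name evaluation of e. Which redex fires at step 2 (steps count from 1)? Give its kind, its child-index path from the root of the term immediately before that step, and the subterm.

Answer: let at 0.0.0 : (let z = true in true)

Derivation:
step 0: (((let x = ((if true then 0 else 0) - (let y = 9 in y)) in (if (let z = true in true) then (\u.x) else (if false then (\v.x) else (\w.x)))) (if false then (((\p.(\q.true)) 9) (if false then (\r.r) else (\s.s))) else (let t = (\a.1) in false))) < (if false then (if ((let b = false in (\c.b)) 1) then (let d = (\e.e) in (6 * 4)) else (if ((\f.f) false) then (0 - 3) else (8 * 9))) else 7))
step 1: [let@0.0] (((if (let z = true in true) then (\u.((if true then 0 else 0) - (let y = 9 in y))) else (if false then (\v.((if true then 0 else 0) - (let y = 9 in y))) else (\w.((if true then 0 else 0) - (let y = 9 in y))))) (if false then (((\p.(\q.true)) 9) (if false then (\r.r) else (\s.s))) else (let t = (\a.1) in false))) < (if false then (if ((let b = false in (\c.b)) 1) then (let d = (\e.e) in (6 * 4)) else (if ((\f.f) false) then (0 - 3) else (8 * 9))) else 7))
step 2: [let@0.0.0] (((if true then (\u.((if true then 0 else 0) - (let y = 9 in y))) else (if false then (\v.((if true then 0 else 0) - (let y = 9 in y))) else (\w.((if true then 0 else 0) - (let y = 9 in y))))) (if false then (((\p.(\q.true)) 9) (if false then (\r.r) else (\s.s))) else (let t = (\a.1) in false))) < (if false then (if ((let b = false in (\c.b)) 1) then (let d = (\e.e) in (6 * 4)) else (if ((\f.f) false) then (0 - 3) else (8 * 9))) else 7))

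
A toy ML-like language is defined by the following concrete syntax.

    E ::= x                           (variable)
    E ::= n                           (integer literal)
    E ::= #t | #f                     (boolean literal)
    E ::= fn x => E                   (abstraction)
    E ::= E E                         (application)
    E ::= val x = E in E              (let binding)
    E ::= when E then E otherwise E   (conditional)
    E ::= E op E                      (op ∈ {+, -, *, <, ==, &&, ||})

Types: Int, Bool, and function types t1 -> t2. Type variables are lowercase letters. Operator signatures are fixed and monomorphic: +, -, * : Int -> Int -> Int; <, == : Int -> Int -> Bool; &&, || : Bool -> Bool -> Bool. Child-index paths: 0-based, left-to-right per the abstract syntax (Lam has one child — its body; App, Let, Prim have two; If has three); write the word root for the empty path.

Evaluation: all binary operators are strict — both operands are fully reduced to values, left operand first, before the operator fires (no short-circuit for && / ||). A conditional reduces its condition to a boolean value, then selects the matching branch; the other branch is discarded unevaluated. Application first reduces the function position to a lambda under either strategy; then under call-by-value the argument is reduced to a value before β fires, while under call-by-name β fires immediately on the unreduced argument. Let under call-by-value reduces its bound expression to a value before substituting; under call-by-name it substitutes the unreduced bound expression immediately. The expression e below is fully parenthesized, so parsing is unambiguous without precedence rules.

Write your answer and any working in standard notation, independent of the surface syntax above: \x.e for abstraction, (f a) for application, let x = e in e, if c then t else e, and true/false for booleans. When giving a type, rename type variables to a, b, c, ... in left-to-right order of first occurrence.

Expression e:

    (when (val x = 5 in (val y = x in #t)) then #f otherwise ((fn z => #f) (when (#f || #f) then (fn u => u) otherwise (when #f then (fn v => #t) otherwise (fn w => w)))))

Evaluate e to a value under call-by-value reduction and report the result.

Answer: false

Working:
step 0: (if (let x = 5 in (let y = x in true)) then false else ((\z.false) (if (false || false) then (\u.u) else (if false then (\v.true) else (\w.w)))))
step 1: [let@0] (if (let y = 5 in true) then false else ((\z.false) (if (false || false) then (\u.u) else (if false then (\v.true) else (\w.w)))))
step 2: [let@0] (if true then false else ((\z.false) (if (false || false) then (\u.u) else (if false then (\v.true) else (\w.w)))))
step 3: [if@root] false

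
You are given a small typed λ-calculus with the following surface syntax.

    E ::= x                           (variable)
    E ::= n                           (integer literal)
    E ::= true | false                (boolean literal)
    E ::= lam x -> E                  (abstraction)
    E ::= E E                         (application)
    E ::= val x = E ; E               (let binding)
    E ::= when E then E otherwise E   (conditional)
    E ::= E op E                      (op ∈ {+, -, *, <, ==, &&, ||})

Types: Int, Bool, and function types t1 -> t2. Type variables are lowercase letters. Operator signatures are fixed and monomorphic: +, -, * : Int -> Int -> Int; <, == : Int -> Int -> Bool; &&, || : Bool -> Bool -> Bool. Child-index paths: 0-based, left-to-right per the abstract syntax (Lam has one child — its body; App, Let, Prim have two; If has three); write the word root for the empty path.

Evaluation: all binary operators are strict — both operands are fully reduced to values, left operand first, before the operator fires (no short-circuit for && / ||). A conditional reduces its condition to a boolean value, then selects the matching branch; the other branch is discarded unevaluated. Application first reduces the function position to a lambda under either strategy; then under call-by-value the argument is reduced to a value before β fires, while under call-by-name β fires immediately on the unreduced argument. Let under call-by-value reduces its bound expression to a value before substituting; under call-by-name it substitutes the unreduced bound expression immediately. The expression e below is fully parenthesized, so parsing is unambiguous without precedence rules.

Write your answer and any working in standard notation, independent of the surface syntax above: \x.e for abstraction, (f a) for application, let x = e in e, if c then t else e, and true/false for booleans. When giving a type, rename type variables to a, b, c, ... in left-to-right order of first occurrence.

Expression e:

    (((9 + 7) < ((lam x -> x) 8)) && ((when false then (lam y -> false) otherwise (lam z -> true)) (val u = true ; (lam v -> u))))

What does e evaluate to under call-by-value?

Working:
step 0: (((9 + 7) < ((\x.x) 8)) && ((if false then (\y.false) else (\z.true)) (let u = true in (\v.u))))
step 1: [delta@0.0] ((16 < ((\x.x) 8)) && ((if false then (\y.false) else (\z.true)) (let u = true in (\v.u))))
step 2: [beta@0.1] ((16 < 8) && ((if false then (\y.false) else (\z.true)) (let u = true in (\v.u))))
step 3: [delta@0] (false && ((if false then (\y.false) else (\z.true)) (let u = true in (\v.u))))
step 4: [if@1.0] (false && ((\z.true) (let u = true in (\v.u))))
step 5: [let@1.1] (false && ((\z.true) (\v.true)))
step 6: [beta@1] (false && true)
step 7: [delta@root] false

Answer: false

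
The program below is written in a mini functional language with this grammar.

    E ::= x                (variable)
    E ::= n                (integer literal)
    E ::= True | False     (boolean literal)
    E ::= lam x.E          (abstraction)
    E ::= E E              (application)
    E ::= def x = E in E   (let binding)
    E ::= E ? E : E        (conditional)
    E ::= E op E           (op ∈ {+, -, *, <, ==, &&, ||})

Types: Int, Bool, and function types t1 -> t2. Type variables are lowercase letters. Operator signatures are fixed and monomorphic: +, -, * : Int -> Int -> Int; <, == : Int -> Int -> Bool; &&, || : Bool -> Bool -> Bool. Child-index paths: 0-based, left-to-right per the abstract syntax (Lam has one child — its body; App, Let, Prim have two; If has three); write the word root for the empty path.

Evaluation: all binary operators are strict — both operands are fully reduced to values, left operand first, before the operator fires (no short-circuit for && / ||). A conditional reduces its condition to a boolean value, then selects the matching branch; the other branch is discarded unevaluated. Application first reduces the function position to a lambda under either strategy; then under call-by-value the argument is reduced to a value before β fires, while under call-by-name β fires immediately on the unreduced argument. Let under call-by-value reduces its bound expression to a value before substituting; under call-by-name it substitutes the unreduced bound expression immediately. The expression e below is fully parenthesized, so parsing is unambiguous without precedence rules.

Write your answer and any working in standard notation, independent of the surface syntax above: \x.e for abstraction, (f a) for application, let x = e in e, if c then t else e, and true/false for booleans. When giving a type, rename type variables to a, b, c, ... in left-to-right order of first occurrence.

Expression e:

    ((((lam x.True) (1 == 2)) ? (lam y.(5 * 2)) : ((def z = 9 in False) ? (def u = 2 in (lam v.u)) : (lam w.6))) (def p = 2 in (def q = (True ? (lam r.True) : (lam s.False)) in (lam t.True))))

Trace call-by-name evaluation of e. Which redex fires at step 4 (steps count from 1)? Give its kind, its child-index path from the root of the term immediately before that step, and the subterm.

Answer: delta at root : (5 * 2)

Trace:
step 0: ((if ((\x.true) (1 == 2)) then (\y.(5 * 2)) else (if (let z = 9 in false) then (let u = 2 in (\v.u)) else (\w.6))) (let p = 2 in (let q = (if true then (\r.true) else (\s.false)) in (\t.true))))
step 1: [beta@0.0] ((if true then (\y.(5 * 2)) else (if (let z = 9 in false) then (let u = 2 in (\v.u)) else (\w.6))) (let p = 2 in (let q = (if true then (\r.true) else (\s.false)) in (\t.true))))
step 2: [if@0] ((\y.(5 * 2)) (let p = 2 in (let q = (if true then (\r.true) else (\s.false)) in (\t.true))))
step 3: [beta@root] (5 * 2)
step 4: [delta@root] 10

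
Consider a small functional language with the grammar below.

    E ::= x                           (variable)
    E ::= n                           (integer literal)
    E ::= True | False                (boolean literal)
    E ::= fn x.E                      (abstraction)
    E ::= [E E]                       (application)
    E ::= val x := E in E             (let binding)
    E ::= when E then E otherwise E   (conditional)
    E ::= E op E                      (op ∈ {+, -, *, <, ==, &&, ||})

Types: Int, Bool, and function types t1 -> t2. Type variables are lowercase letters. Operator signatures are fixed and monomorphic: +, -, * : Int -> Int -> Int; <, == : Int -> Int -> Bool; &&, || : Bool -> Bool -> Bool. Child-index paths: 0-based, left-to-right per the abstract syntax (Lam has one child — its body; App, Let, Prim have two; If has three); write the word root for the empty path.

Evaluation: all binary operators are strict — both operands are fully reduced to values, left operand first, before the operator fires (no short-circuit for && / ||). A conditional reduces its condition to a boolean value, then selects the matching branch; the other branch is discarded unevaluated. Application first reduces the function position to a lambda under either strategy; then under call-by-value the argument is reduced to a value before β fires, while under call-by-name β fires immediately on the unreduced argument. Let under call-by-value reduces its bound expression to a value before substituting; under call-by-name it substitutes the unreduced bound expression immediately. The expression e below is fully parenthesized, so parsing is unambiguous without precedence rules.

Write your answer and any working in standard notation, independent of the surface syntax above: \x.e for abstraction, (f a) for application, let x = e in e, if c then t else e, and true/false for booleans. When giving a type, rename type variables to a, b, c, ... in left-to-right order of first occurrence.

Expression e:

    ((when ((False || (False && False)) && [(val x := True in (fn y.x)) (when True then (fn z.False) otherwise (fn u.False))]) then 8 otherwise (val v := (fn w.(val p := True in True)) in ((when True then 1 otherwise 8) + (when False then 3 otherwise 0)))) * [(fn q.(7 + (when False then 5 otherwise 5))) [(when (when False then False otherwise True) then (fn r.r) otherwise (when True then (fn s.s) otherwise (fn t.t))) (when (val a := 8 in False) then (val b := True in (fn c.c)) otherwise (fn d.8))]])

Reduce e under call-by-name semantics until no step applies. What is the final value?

Answer: 12

Derivation:
step 0: ((if ((false || (false && false)) && ((let x = true in (\y.x)) (if true then (\z.false) else (\u.false)))) then 8 else (let v = (\w.(let p = true in true)) in ((if true then 1 else 8) + (if false then 3 else 0)))) * ((\q.(7 + (if false then 5 else 5))) ((if (if false then false else true) then (\r.r) else (if true then (\s.s) else (\t.t))) (if (let a = 8 in false) then (let b = true in (\c.c)) else (\d.8)))))
step 1: [delta@0.0.0.1] ((if ((false || false) && ((let x = true in (\y.x)) (if true then (\z.false) else (\u.false)))) then 8 else (let v = (\w.(let p = true in true)) in ((if true then 1 else 8) + (if false then 3 else 0)))) * ((\q.(7 + (if false then 5 else 5))) ((if (if false then false else true) then (\r.r) else (if true then (\s.s) else (\t.t))) (if (let a = 8 in false) then (let b = true in (\c.c)) else (\d.8)))))
step 2: [delta@0.0.0] ((if (false && ((let x = true in (\y.x)) (if true then (\z.false) else (\u.false)))) then 8 else (let v = (\w.(let p = true in true)) in ((if true then 1 else 8) + (if false then 3 else 0)))) * ((\q.(7 + (if false then 5 else 5))) ((if (if false then false else true) then (\r.r) else (if true then (\s.s) else (\t.t))) (if (let a = 8 in false) then (let b = true in (\c.c)) else (\d.8)))))
step 3: [let@0.0.1.0] ((if (false && ((\y.true) (if true then (\z.false) else (\u.false)))) then 8 else (let v = (\w.(let p = true in true)) in ((if true then 1 else 8) + (if false then 3 else 0)))) * ((\q.(7 + (if false then 5 else 5))) ((if (if false then false else true) then (\r.r) else (if true then (\s.s) else (\t.t))) (if (let a = 8 in false) then (let b = true in (\c.c)) else (\d.8)))))
step 4: [beta@0.0.1] ((if (false && true) then 8 else (let v = (\w.(let p = true in true)) in ((if true then 1 else 8) + (if false then 3 else 0)))) * ((\q.(7 + (if false then 5 else 5))) ((if (if false then false else true) then (\r.r) else (if true then (\s.s) else (\t.t))) (if (let a = 8 in false) then (let b = true in (\c.c)) else (\d.8)))))
step 5: [delta@0.0] ((if false then 8 else (let v = (\w.(let p = true in true)) in ((if true then 1 else 8) + (if false then 3 else 0)))) * ((\q.(7 + (if false then 5 else 5))) ((if (if false then false else true) then (\r.r) else (if true then (\s.s) else (\t.t))) (if (let a = 8 in false) then (let b = true in (\c.c)) else (\d.8)))))
step 6: [if@0] ((let v = (\w.(let p = true in true)) in ((if true then 1 else 8) + (if false then 3 else 0))) * ((\q.(7 + (if false then 5 else 5))) ((if (if false then false else true) then (\r.r) else (if true then (\s.s) else (\t.t))) (if (let a = 8 in false) then (let b = true in (\c.c)) else (\d.8)))))
step 7: [let@0] (((if true then 1 else 8) + (if false then 3 else 0)) * ((\q.(7 + (if false then 5 else 5))) ((if (if false then false else true) then (\r.r) else (if true then (\s.s) else (\t.t))) (if (let a = 8 in false) then (let b = true in (\c.c)) else (\d.8)))))
step 8: [if@0.0] ((1 + (if false then 3 else 0)) * ((\q.(7 + (if false then 5 else 5))) ((if (if false then false else true) then (\r.r) else (if true then (\s.s) else (\t.t))) (if (let a = 8 in false) then (let b = true in (\c.c)) else (\d.8)))))
step 9: [if@0.1] ((1 + 0) * ((\q.(7 + (if false then 5 else 5))) ((if (if false then false else true) then (\r.r) else (if true then (\s.s) else (\t.t))) (if (let a = 8 in false) then (let b = true in (\c.c)) else (\d.8)))))
step 10: [delta@0] (1 * ((\q.(7 + (if false then 5 else 5))) ((if (if false then false else true) then (\r.r) else (if true then (\s.s) else (\t.t))) (if (let a = 8 in false) then (let b = true in (\c.c)) else (\d.8)))))
step 11: [beta@1] (1 * (7 + (if false then 5 else 5)))
step 12: [if@1.1] (1 * (7 + 5))
step 13: [delta@1] (1 * 12)
step 14: [delta@root] 12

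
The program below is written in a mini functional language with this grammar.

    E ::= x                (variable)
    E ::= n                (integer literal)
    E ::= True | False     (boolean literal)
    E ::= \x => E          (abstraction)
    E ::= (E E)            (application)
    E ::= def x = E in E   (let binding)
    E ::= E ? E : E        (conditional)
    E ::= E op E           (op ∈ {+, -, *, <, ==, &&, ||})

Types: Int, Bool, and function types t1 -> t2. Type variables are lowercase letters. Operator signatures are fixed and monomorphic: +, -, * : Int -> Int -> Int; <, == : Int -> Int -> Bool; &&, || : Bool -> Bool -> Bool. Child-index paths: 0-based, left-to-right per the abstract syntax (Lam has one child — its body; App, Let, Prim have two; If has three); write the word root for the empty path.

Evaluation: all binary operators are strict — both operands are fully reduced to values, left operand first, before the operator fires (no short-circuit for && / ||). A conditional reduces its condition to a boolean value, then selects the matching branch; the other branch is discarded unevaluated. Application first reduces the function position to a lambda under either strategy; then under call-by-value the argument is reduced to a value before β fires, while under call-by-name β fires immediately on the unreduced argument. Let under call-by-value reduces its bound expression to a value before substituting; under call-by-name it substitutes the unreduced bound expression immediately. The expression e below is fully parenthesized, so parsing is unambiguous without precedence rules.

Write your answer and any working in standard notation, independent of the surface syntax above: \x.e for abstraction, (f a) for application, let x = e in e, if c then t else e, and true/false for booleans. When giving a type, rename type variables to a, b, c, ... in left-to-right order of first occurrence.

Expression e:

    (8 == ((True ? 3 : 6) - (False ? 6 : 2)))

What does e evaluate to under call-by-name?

Trace:
step 0: (8 == ((if true then 3 else 6) - (if false then 6 else 2)))
step 1: [if@1.0] (8 == (3 - (if false then 6 else 2)))
step 2: [if@1.1] (8 == (3 - 2))
step 3: [delta@1] (8 == 1)
step 4: [delta@root] false

Answer: false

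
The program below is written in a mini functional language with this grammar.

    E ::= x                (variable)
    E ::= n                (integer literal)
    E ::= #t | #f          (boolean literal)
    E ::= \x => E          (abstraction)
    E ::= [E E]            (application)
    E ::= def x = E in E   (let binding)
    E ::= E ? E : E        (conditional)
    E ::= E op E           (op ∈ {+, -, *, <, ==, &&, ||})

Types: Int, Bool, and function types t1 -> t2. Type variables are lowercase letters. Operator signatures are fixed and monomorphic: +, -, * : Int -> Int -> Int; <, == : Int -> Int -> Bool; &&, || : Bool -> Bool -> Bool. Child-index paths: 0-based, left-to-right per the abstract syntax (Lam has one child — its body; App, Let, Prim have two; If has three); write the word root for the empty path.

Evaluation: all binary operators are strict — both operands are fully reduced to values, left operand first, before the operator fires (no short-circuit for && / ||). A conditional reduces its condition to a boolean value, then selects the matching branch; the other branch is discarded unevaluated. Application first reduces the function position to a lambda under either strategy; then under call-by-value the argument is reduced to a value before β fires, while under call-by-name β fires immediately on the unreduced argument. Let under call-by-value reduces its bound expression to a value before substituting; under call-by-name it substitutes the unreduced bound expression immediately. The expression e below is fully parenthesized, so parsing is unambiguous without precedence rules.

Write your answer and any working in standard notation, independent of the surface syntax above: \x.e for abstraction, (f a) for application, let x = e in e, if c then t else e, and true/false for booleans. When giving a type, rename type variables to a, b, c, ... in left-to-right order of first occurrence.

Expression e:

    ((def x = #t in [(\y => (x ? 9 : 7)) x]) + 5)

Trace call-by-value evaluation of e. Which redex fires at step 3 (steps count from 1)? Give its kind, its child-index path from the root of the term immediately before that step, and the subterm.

Answer: if at 0 : (if true then 9 else 7)

Trace:
step 0: ((let x = true in ((\y.(if x then 9 else 7)) x)) + 5)
step 1: [let@0] (((\y.(if true then 9 else 7)) true) + 5)
step 2: [beta@0] ((if true then 9 else 7) + 5)
step 3: [if@0] (9 + 5)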